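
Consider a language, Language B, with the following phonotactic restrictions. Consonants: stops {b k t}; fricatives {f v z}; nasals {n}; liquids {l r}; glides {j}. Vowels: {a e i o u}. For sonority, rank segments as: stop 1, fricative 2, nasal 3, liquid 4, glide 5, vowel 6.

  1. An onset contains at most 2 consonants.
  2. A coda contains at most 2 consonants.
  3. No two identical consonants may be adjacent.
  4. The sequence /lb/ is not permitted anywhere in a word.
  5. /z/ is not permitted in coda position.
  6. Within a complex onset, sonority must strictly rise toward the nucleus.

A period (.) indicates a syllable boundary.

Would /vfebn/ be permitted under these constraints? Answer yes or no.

/vfebn/ — violates constraint 6: syllable 1 onset /vf/: /v/ (fricative, 2) → /f/ (fricative, 2) does not rise → not permitted

no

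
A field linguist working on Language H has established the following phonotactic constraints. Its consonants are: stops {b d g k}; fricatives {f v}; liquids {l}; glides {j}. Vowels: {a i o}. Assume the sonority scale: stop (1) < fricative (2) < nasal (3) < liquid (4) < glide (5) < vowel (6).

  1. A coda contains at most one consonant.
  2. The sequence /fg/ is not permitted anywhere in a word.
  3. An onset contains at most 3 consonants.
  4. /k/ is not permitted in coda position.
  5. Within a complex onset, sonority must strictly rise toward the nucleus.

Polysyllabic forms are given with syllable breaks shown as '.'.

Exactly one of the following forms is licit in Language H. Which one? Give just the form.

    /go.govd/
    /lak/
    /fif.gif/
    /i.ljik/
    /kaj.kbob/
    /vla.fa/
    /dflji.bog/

/go.govd/ — violates constraint 1: syllable 2 coda /vd/ has 2 consonants (> 1) → illicit
/lak/ — violates constraint 4: syllable 1 coda contains /k/ → illicit
/fif.gif/ — violates constraint 2: contains banned sequence /fg/ → illicit
/i.ljik/ — violates constraint 4: syllable 2 coda contains /k/ → illicit
/kaj.kbob/ — violates constraint 5: syllable 2 onset /kb/: /k/ (stop, 1) → /b/ (stop, 1) does not rise → illicit
/vla.fa/ — σ1 onset /vl/ (2→4 rises), coda /∅/ ok; σ2 onset /f/, coda /∅/ ok → licit
/dflji.bog/ — violates constraint 3: syllable 1 onset /dflj/ has 4 consonants (> 3) → illicit

/vla.fa/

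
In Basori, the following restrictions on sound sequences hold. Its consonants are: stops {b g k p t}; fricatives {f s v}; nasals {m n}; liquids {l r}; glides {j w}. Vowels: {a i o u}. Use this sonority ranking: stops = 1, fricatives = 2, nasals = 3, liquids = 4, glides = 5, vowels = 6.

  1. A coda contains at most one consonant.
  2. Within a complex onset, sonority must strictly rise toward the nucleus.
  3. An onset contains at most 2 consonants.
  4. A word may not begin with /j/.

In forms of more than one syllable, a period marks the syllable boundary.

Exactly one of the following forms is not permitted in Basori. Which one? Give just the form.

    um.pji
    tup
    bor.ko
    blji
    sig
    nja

um.pji — σ1 onset /∅/, coda /m/ ok; σ2 onset /pj/ (1→5 rises), coda /∅/ ok → permitted
tup — σ1 onset /t/, coda /p/ ok → permitted
bor.ko — σ1 onset /b/, coda /r/ ok; σ2 onset /k/, coda /∅/ ok → permitted
blji — violates constraint 3: syllable 1 onset /blj/ has 3 consonants (> 2) → not permitted
sig — σ1 onset /s/, coda /g/ ok → permitted
nja — σ1 onset /nj/ (3→5 rises), coda /∅/ ok → permitted

blji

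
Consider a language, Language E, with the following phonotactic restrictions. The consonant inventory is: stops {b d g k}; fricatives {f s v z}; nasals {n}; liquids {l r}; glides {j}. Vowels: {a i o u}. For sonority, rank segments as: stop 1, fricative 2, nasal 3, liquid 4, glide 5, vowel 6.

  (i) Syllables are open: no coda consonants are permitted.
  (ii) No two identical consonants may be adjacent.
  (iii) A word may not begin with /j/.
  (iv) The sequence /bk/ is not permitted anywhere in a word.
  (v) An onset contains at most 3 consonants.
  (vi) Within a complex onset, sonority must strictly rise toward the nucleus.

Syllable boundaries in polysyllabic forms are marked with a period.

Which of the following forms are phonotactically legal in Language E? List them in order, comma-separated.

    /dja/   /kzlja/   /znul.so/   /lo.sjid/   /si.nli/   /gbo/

/dja/, /si.nli/

/dja/ — σ1 onset /dj/ (1→5 rises), coda /∅/ ok → phonotactically legal
/kzlja/ — violates constraint (v): syllable 1 onset /kzlj/ has 4 consonants (> 3) → phonotactically illegal
/znul.so/ — violates constraint (i): syllable 1 coda /l/ has 1 consonant (> 0) → phonotactically illegal
/lo.sjid/ — violates constraint (i): syllable 2 coda /d/ has 1 consonant (> 0) → phonotactically illegal
/si.nli/ — σ1 onset /s/, coda /∅/ ok; σ2 onset /nl/ (3→4 rises), coda /∅/ ok → phonotactically legal
/gbo/ — violates constraint (vi): syllable 1 onset /gb/: /g/ (stop, 1) → /b/ (stop, 1) does not rise → phonotactically illegal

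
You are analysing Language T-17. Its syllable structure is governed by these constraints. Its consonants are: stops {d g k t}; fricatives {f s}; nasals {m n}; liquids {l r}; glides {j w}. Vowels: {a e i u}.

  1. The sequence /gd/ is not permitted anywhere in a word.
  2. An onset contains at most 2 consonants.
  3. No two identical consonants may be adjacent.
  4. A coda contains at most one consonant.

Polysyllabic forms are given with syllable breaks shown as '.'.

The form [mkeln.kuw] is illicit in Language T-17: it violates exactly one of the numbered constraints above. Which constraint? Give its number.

4

[mkeln.kuw]: syllable 1 coda /ln/ has 2 consonants (> 1).
This is a violation of constraint 4: "A coda contains at most one consonant."
The remaining constraints (1, 2, 3) are satisfied.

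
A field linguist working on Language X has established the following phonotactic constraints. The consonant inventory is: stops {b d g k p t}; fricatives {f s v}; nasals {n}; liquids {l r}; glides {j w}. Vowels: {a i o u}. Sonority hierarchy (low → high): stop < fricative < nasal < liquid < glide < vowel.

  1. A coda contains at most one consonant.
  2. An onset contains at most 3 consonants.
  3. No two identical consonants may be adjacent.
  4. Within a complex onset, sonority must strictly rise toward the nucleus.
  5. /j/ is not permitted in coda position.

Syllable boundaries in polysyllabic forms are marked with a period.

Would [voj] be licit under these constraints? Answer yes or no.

[voj] — violates constraint 5: syllable 1 coda contains /j/ → illicit

no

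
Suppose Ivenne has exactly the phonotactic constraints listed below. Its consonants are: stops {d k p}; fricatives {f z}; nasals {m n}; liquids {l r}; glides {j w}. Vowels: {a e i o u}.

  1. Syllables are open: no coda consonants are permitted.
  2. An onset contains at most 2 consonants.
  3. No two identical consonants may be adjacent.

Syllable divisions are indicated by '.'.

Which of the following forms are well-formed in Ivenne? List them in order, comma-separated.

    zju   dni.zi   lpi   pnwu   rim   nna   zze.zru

zju, dni.zi, lpi

zju — σ1 onset /zj/ (2C), coda /∅/ ok → well-formed
dni.zi — σ1 onset /dn/ (2C), coda /∅/ ok; σ2 onset /z/, coda /∅/ ok → well-formed
lpi — σ1 onset /lp/ (2C), coda /∅/ ok → well-formed
pnwu — violates constraint 2: syllable 1 onset /pnw/ has 3 consonants (> 2) → ill-formed
rim — violates constraint 1: syllable 1 coda /m/ has 1 consonant (> 0) → ill-formed
nna — violates constraint 3: adjacent identical consonants /nn/ → ill-formed
zze.zru — violates constraint 3: adjacent identical consonants /zz/ → ill-formed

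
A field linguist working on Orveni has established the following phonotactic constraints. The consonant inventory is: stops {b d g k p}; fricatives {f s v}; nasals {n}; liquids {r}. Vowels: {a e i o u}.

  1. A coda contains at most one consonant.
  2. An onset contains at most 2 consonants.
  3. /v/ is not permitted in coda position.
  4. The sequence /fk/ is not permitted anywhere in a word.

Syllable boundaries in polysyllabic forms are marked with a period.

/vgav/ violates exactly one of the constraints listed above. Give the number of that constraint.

3

/vgav/: syllable 1 coda contains /v/.
This is a violation of constraint 3: "/v/ is not permitted in coda position."
The remaining constraints (1, 2, 4) are satisfied.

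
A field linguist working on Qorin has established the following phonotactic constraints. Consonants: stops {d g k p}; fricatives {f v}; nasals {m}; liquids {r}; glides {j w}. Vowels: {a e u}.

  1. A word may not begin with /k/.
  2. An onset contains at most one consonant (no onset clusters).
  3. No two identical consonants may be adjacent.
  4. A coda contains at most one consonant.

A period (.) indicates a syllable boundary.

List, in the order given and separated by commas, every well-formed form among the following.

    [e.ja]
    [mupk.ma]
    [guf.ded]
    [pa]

[e.ja] — σ1 onset /∅/, coda /∅/ ok; σ2 onset /j/, coda /∅/ ok → well-formed
[mupk.ma] — violates constraint 4: syllable 1 coda /pk/ has 2 consonants (> 1) → ill-formed
[guf.ded] — σ1 onset /g/, coda /f/ ok; σ2 onset /d/, coda /d/ ok → well-formed
[pa] — σ1 onset /p/, coda /∅/ ok → well-formed

[e.ja], [guf.ded], [pa]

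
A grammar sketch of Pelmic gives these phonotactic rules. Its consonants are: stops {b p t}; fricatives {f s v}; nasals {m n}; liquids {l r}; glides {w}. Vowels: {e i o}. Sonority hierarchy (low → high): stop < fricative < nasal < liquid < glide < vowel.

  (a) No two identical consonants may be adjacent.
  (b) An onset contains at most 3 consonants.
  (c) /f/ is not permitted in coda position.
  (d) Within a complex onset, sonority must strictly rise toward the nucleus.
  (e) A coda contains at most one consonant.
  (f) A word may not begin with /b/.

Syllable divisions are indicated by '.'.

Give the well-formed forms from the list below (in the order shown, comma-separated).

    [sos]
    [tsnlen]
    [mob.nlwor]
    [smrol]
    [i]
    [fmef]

[sos] — σ1 onset /s/, coda /s/ ok → well-formed
[tsnlen] — violates constraint (b): syllable 1 onset /tsnl/ has 4 consonants (> 3) → ill-formed
[mob.nlwor] — σ1 onset /m/, coda /b/ ok; σ2 onset /nlw/ (3→4→5 rises), coda /r/ ok → well-formed
[smrol] — σ1 onset /smr/ (2→3→4 rises), coda /l/ ok → well-formed
[i] — σ1 onset /∅/, coda /∅/ ok → well-formed
[fmef] — violates constraint (c): syllable 1 coda contains /f/ → ill-formed

[sos], [mob.nlwor], [smrol], [i]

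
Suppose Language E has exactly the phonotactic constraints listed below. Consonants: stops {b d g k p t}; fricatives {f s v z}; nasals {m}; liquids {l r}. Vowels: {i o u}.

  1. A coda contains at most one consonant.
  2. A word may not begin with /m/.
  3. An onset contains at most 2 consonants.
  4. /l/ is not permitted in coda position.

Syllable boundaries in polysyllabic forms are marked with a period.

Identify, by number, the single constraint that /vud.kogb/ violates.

1

/vud.kogb/: syllable 2 coda /gb/ has 2 consonants (> 1).
This is a violation of constraint 1: "A coda contains at most one consonant."
The remaining constraints (2, 3, 4) are satisfied.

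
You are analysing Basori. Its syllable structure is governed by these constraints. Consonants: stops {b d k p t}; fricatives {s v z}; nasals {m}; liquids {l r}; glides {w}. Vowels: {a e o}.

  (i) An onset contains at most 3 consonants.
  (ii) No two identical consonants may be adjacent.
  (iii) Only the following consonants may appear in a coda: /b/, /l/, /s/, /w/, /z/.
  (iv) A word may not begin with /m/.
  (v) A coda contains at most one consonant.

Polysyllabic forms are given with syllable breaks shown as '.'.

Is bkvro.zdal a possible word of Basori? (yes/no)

no

bkvro.zdal — violates constraint (i): syllable 1 onset /bkvr/ has 4 consonants (> 3) → not permitted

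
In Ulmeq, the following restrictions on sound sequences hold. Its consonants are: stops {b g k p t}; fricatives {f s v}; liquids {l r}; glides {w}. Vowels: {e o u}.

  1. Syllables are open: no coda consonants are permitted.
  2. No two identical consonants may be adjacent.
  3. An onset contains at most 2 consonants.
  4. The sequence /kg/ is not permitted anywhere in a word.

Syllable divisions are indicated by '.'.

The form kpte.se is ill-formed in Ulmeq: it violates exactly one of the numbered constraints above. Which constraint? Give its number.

3

kpte.se: syllable 1 onset /kpt/ has 3 consonants (> 2).
This is a violation of constraint 3: "An onset contains at most 2 consonants."
The remaining constraints (1, 2, 4) are satisfied.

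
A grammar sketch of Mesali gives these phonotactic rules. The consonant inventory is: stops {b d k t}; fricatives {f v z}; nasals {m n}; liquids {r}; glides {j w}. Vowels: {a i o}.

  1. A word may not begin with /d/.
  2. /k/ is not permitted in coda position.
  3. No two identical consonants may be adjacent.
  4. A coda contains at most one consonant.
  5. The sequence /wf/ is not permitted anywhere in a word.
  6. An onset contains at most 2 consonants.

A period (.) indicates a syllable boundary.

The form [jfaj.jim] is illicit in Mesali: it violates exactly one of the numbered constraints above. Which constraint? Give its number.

[jfaj.jim]: adjacent identical consonants /jj/.
This is a violation of constraint 3: "No two identical consonants may be adjacent."
The remaining constraints (1, 2, 4, 5, 6) are satisfied.

3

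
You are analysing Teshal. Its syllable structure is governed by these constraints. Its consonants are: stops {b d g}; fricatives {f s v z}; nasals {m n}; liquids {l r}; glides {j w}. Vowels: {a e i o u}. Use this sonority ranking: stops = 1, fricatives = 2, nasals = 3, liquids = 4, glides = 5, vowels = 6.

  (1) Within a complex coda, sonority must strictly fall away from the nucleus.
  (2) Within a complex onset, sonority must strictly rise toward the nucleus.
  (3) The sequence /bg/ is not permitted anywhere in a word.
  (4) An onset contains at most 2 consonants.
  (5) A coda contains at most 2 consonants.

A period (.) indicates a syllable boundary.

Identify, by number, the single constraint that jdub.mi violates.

jdub.mi: syllable 1 onset /jd/: /j/ (glide, 5) → /d/ (stop, 1) does not rise.
This is a violation of constraint 2: "Within a complex onset, sonority must strictly rise toward the nucleus."
The remaining constraints (1, 3, 4, 5) are satisfied.

2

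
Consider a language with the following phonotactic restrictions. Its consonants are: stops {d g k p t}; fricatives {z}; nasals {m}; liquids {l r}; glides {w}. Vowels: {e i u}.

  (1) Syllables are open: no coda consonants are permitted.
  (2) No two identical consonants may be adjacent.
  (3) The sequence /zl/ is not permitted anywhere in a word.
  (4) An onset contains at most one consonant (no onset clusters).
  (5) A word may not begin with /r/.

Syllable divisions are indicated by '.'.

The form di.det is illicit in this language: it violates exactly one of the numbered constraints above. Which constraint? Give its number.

1

di.det: syllable 2 coda /t/ has 1 consonant (> 0).
This is a violation of constraint 1: "Syllables are open: no coda consonants are permitted."
The remaining constraints (2, 3, 4, 5) are satisfied.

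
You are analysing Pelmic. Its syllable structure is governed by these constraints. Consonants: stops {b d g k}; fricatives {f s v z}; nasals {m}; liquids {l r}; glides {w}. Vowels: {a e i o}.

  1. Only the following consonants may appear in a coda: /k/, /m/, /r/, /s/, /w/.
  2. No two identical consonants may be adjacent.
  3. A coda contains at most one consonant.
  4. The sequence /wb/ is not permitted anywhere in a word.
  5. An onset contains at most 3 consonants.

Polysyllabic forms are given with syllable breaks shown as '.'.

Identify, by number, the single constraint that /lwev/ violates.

/lwev/: syllable 1 coda contains /v/, which is not a licensed coda consonant.
This is a violation of constraint 1: "Only the following consonants may appear in a coda: /k/, /m/, /r/, /s/, /w/."
The remaining constraints (2, 3, 4, 5) are satisfied.

1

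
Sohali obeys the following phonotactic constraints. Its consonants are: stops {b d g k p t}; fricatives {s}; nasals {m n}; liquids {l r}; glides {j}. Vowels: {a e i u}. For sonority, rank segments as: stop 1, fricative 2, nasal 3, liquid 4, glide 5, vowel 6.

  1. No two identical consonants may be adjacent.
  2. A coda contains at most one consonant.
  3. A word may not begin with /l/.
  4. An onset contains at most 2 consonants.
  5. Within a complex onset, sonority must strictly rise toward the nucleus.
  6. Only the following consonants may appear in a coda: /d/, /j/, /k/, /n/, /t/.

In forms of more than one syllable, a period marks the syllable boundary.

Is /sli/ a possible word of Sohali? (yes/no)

/sli/ — σ1 onset /sl/ (2→4 rises), coda /∅/ ok → phonotactically legal

yes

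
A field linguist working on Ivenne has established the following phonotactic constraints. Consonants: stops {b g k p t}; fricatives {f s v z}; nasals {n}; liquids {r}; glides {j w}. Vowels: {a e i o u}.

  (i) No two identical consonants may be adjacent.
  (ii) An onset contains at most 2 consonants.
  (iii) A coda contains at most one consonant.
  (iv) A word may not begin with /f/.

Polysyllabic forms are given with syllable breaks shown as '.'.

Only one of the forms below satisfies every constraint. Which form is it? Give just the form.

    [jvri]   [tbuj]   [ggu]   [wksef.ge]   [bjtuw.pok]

[tbuj]

[jvri] — violates constraint (ii): syllable 1 onset /jvr/ has 3 consonants (> 2) → ill-formed
[tbuj] — σ1 onset /tb/ (2C), coda /j/ ok → well-formed
[ggu] — violates constraint (i): adjacent identical consonants /gg/ → ill-formed
[wksef.ge] — violates constraint (ii): syllable 1 onset /wks/ has 3 consonants (> 2) → ill-formed
[bjtuw.pok] — violates constraint (ii): syllable 1 onset /bjt/ has 3 consonants (> 2) → ill-formed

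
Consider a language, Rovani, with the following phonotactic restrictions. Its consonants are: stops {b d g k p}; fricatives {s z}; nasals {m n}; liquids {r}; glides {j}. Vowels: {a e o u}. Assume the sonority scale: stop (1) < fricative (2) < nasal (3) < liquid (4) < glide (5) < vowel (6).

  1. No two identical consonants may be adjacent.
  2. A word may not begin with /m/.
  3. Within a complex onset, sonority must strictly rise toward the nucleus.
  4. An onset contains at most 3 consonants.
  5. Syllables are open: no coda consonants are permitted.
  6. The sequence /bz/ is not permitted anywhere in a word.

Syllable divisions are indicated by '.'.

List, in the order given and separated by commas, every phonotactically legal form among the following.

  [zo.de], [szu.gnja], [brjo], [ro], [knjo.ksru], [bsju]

[zo.de] — σ1 onset /z/, coda /∅/ ok; σ2 onset /d/, coda /∅/ ok → phonotactically legal
[szu.gnja] — violates constraint 3: syllable 1 onset /sz/: /s/ (fricative, 2) → /z/ (fricative, 2) does not rise → phonotactically illegal
[brjo] — σ1 onset /brj/ (1→4→5 rises), coda /∅/ ok → phonotactically legal
[ro] — σ1 onset /r/, coda /∅/ ok → phonotactically legal
[knjo.ksru] — σ1 onset /knj/ (1→3→5 rises), coda /∅/ ok; σ2 onset /ksr/ (1→2→4 rises), coda /∅/ ok → phonotactically legal
[bsju] — σ1 onset /bsj/ (1→2→5 rises), coda /∅/ ok → phonotactically legal

[zo.de], [brjo], [ro], [knjo.ksru], [bsju]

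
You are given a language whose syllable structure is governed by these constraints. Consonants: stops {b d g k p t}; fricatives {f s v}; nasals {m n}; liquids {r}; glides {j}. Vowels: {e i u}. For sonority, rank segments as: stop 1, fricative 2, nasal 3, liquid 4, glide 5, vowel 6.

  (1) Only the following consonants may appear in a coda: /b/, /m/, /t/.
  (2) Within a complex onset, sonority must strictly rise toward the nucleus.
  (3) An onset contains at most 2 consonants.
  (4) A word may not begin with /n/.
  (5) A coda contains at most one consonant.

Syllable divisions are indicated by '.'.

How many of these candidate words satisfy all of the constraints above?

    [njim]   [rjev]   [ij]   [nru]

0

[njim] — violates constraint 4: word begins with /n/ → illicit
[rjev] — violates constraint 1: syllable 1 coda contains /v/, which is not a licensed coda consonant → illicit
[ij] — violates constraint 1: syllable 1 coda contains /j/, which is not a licensed coda consonant → illicit
[nru] — violates constraint 4: word begins with /n/ → illicit
No form is licit → 0.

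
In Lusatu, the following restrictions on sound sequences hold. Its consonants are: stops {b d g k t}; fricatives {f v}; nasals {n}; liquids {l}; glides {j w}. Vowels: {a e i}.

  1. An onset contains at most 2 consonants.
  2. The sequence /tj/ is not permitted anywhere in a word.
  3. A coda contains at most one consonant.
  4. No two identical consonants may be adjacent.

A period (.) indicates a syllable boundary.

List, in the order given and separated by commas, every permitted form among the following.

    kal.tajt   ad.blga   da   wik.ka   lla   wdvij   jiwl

da

kal.tajt — violates constraint 3: syllable 2 coda /jt/ has 2 consonants (> 1) → not permitted
ad.blga — violates constraint 1: syllable 2 onset /blg/ has 3 consonants (> 2) → not permitted
da — σ1 onset /d/, coda /∅/ ok → permitted
wik.ka — violates constraint 4: adjacent identical consonants /kk/ → not permitted
lla — violates constraint 4: adjacent identical consonants /ll/ → not permitted
wdvij — violates constraint 1: syllable 1 onset /wdv/ has 3 consonants (> 2) → not permitted
jiwl — violates constraint 3: syllable 1 coda /wl/ has 2 consonants (> 1) → not permitted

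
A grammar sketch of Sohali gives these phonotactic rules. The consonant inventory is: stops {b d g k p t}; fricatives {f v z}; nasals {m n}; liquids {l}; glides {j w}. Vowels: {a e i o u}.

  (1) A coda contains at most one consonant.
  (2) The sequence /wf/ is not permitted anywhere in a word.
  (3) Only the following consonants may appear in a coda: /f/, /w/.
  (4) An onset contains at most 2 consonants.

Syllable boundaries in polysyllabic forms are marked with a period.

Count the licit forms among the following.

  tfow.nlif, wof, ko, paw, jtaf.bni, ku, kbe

tfow.nlif — σ1 onset /tf/ (2C), coda /w/ ok; σ2 onset /nl/ (2C), coda /f/ ok → licit
wof — σ1 onset /w/, coda /f/ ok → licit
ko — σ1 onset /k/, coda /∅/ ok → licit
paw — σ1 onset /p/, coda /w/ ok → licit
jtaf.bni — σ1 onset /jt/ (2C), coda /f/ ok; σ2 onset /bn/ (2C), coda /∅/ ok → licit
ku — σ1 onset /k/, coda /∅/ ok → licit
kbe — σ1 onset /kb/ (2C), coda /∅/ ok → licit
Licit: tfow.nlif, wof, ko, paw, jtaf.bni, ku, kbe → 7.

7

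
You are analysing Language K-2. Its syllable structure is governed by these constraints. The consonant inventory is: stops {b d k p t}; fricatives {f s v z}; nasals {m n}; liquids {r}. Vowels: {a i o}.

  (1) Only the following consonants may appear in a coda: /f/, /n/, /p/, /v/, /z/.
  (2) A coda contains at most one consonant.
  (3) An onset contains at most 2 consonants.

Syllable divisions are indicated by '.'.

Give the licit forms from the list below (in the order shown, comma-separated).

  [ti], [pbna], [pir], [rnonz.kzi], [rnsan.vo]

[ti]

[ti] — σ1 onset /t/, coda /∅/ ok → licit
[pbna] — violates constraint 3: syllable 1 onset /pbn/ has 3 consonants (> 2) → illicit
[pir] — violates constraint 1: syllable 1 coda contains /r/, which is not a licensed coda consonant → illicit
[rnonz.kzi] — violates constraint 2: syllable 1 coda /nz/ has 2 consonants (> 1) → illicit
[rnsan.vo] — violates constraint 3: syllable 1 onset /rns/ has 3 consonants (> 2) → illicit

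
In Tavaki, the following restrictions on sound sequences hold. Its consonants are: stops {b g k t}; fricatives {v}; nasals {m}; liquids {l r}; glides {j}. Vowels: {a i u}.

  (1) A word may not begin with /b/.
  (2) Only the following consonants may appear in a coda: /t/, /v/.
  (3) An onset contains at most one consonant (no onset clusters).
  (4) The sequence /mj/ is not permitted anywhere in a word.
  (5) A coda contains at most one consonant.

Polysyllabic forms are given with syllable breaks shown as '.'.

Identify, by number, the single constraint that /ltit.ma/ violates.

/ltit.ma/: syllable 1 onset /lt/ has 2 consonants (> 1).
This is a violation of constraint 3: "An onset contains at most one consonant (no onset clusters)."
The remaining constraints (1, 2, 4, 5) are satisfied.

3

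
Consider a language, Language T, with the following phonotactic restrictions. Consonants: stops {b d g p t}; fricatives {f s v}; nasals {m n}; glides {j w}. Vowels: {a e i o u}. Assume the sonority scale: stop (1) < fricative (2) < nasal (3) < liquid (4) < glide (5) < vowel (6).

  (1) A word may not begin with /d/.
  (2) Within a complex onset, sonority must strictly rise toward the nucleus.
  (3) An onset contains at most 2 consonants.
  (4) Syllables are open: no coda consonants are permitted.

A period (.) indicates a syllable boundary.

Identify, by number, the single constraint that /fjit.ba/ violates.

4

/fjit.ba/: syllable 1 coda /t/ has 1 consonant (> 0).
This is a violation of constraint 4: "Syllables are open: no coda consonants are permitted."
The remaining constraints (1, 2, 3) are satisfied.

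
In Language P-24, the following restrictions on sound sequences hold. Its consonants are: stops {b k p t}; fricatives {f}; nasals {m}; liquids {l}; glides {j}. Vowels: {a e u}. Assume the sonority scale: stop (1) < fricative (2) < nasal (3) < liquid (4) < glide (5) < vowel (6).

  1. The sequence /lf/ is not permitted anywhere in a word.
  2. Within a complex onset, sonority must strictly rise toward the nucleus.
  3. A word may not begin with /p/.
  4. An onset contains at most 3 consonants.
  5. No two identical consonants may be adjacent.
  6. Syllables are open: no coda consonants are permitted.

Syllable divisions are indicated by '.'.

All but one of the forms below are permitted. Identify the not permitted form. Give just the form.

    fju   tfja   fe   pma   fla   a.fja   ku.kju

pma

fju — σ1 onset /fj/ (2→5 rises), coda /∅/ ok → permitted
tfja — σ1 onset /tfj/ (1→2→5 rises), coda /∅/ ok → permitted
fe — σ1 onset /f/, coda /∅/ ok → permitted
pma — violates constraint 3: word begins with /p/ → not permitted
fla — σ1 onset /fl/ (2→4 rises), coda /∅/ ok → permitted
a.fja — σ1 onset /∅/, coda /∅/ ok; σ2 onset /fj/ (2→5 rises), coda /∅/ ok → permitted
ku.kju — σ1 onset /k/, coda /∅/ ok; σ2 onset /kj/ (1→5 rises), coda /∅/ ok → permitted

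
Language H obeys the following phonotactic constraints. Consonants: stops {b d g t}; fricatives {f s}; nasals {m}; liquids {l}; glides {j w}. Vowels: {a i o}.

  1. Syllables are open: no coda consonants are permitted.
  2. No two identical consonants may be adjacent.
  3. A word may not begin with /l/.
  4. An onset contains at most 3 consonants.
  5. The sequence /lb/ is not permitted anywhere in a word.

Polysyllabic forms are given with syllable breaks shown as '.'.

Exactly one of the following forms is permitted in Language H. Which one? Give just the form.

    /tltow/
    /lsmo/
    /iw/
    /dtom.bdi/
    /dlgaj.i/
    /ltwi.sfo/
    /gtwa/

/gtwa/

/tltow/ — violates constraint 1: syllable 1 coda /w/ has 1 consonant (> 0) → not permitted
/lsmo/ — violates constraint 3: word begins with /l/ → not permitted
/iw/ — violates constraint 1: syllable 1 coda /w/ has 1 consonant (> 0) → not permitted
/dtom.bdi/ — violates constraint 1: syllable 1 coda /m/ has 1 consonant (> 0) → not permitted
/dlgaj.i/ — violates constraint 1: syllable 1 coda /j/ has 1 consonant (> 0) → not permitted
/ltwi.sfo/ — violates constraint 3: word begins with /l/ → not permitted
/gtwa/ — σ1 onset /gtw/ (3C), coda /∅/ ok → permitted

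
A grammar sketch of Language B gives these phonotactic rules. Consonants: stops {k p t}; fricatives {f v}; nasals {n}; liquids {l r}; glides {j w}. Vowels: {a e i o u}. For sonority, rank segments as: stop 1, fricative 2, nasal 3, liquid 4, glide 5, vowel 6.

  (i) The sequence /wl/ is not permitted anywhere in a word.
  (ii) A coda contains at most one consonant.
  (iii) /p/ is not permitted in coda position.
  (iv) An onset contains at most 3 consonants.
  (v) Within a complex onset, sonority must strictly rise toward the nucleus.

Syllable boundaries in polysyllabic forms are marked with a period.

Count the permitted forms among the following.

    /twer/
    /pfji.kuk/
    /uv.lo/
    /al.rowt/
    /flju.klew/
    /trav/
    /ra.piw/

6

/twer/ — σ1 onset /tw/ (1→5 rises), coda /r/ ok → permitted
/pfji.kuk/ — σ1 onset /pfj/ (1→2→5 rises), coda /∅/ ok; σ2 onset /k/, coda /k/ ok → permitted
/uv.lo/ — σ1 onset /∅/, coda /v/ ok; σ2 onset /l/, coda /∅/ ok → permitted
/al.rowt/ — violates constraint (ii): syllable 2 coda /wt/ has 2 consonants (> 1) → not permitted
/flju.klew/ — σ1 onset /flj/ (2→4→5 rises), coda /∅/ ok; σ2 onset /kl/ (1→4 rises), coda /w/ ok → permitted
/trav/ — σ1 onset /tr/ (1→4 rises), coda /v/ ok → permitted
/ra.piw/ — σ1 onset /r/, coda /∅/ ok; σ2 onset /p/, coda /w/ ok → permitted
Permitted: /twer/, /pfji.kuk/, /uv.lo/, /flju.klew/, /trav/, /ra.piw/ → 6.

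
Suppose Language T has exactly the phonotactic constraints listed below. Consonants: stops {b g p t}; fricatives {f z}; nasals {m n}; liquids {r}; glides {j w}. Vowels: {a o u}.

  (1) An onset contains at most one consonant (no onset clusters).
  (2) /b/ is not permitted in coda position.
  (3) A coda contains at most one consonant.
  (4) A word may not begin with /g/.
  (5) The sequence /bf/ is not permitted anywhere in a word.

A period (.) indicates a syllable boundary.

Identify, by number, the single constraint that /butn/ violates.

3

/butn/: syllable 1 coda /tn/ has 2 consonants (> 1).
This is a violation of constraint 3: "A coda contains at most one consonant."
The remaining constraints (1, 2, 4, 5) are satisfied.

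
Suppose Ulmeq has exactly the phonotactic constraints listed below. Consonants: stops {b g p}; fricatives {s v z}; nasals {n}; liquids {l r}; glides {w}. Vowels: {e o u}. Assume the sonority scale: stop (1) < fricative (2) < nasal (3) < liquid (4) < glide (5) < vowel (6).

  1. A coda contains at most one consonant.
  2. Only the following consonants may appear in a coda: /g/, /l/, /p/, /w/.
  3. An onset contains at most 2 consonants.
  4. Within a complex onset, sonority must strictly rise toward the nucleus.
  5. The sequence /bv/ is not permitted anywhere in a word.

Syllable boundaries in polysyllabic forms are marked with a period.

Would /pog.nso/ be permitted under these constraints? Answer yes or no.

no

/pog.nso/ — violates constraint 4: syllable 2 onset /ns/: /n/ (nasal, 3) → /s/ (fricative, 2) does not rise → not permitted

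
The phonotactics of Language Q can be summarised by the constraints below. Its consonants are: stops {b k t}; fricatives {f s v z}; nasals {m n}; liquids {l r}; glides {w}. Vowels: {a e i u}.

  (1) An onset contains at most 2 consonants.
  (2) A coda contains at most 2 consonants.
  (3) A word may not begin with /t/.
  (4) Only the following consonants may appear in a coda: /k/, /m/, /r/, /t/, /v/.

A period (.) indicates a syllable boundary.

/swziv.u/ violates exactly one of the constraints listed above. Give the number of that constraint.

/swziv.u/: syllable 1 onset /swz/ has 3 consonants (> 2).
This is a violation of constraint 1: "An onset contains at most 2 consonants."
The remaining constraints (2, 3, 4) are satisfied.

1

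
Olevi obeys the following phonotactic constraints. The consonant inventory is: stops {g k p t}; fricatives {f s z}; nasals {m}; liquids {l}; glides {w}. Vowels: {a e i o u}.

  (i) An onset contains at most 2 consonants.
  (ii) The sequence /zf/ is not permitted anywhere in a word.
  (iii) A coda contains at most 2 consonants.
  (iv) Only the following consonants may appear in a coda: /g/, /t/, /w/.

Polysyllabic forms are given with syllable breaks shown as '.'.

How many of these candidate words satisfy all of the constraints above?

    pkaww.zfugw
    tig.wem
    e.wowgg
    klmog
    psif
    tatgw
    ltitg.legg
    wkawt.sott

pkaww.zfugw — violates constraint (ii): contains banned sequence /zf/ → ill-formed
tig.wem — violates constraint (iv): syllable 2 coda contains /m/, which is not a licensed coda consonant → ill-formed
e.wowgg — violates constraint (iii): syllable 2 coda /wgg/ has 3 consonants (> 2) → ill-formed
klmog — violates constraint (i): syllable 1 onset /klm/ has 3 consonants (> 2) → ill-formed
psif — violates constraint (iv): syllable 1 coda contains /f/, which is not a licensed coda consonant → ill-formed
tatgw — violates constraint (iii): syllable 1 coda /tgw/ has 3 consonants (> 2) → ill-formed
ltitg.legg — σ1 onset /lt/ (2C), coda /tg/ (2C) ok; σ2 onset /l/, coda /gg/ (2C) ok → well-formed
wkawt.sott — σ1 onset /wk/ (2C), coda /wt/ (2C) ok; σ2 onset /s/, coda /tt/ (2C) ok → well-formed
Well-formed: ltitg.legg, wkawt.sott → 2.

2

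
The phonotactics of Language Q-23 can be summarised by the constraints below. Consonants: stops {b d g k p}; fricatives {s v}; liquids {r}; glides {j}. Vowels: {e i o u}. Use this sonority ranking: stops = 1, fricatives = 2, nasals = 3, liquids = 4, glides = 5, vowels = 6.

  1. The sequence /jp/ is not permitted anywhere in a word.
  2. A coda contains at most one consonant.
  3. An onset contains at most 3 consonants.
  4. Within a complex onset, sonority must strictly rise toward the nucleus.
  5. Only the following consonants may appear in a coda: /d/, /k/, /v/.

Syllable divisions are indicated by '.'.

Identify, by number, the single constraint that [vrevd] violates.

[vrevd]: syllable 1 coda /vd/ has 2 consonants (> 1).
This is a violation of constraint 2: "A coda contains at most one consonant."
The remaining constraints (1, 3, 4, 5) are satisfied.

2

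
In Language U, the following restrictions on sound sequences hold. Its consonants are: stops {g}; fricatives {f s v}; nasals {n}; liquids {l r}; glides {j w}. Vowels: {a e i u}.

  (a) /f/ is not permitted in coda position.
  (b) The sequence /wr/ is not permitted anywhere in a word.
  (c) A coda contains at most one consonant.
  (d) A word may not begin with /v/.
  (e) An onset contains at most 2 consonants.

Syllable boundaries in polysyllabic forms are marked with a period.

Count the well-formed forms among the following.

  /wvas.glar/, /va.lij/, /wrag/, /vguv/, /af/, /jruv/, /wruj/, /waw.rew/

/wvas.glar/ — σ1 onset /wv/ (2C), coda /s/ ok; σ2 onset /gl/ (2C), coda /r/ ok → well-formed
/va.lij/ — violates constraint (d): word begins with /v/ → ill-formed
/wrag/ — violates constraint (b): contains banned sequence /wr/ → ill-formed
/vguv/ — violates constraint (d): word begins with /v/ → ill-formed
/af/ — violates constraint (a): syllable 1 coda contains /f/ → ill-formed
/jruv/ — σ1 onset /jr/ (2C), coda /v/ ok → well-formed
/wruj/ — violates constraint (b): contains banned sequence /wr/ → ill-formed
/waw.rew/ — violates constraint (b): contains banned sequence /wr/ → ill-formed
Well-formed: /wvas.glar/, /jruv/ → 2.

2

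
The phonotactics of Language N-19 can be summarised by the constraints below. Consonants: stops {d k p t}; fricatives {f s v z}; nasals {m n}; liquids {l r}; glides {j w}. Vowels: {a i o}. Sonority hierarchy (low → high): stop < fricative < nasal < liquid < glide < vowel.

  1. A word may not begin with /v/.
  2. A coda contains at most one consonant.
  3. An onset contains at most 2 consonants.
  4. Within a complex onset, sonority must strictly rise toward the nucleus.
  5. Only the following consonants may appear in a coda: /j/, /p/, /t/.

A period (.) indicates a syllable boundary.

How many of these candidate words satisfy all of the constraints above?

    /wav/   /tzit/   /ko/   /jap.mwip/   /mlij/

4

/wav/ — violates constraint 5: syllable 1 coda contains /v/, which is not a licensed coda consonant → not permitted
/tzit/ — σ1 onset /tz/ (1→2 rises), coda /t/ ok → permitted
/ko/ — σ1 onset /k/, coda /∅/ ok → permitted
/jap.mwip/ — σ1 onset /j/, coda /p/ ok; σ2 onset /mw/ (3→5 rises), coda /p/ ok → permitted
/mlij/ — σ1 onset /ml/ (3→4 rises), coda /j/ ok → permitted
Permitted: /tzit/, /ko/, /jap.mwip/, /mlij/ → 4.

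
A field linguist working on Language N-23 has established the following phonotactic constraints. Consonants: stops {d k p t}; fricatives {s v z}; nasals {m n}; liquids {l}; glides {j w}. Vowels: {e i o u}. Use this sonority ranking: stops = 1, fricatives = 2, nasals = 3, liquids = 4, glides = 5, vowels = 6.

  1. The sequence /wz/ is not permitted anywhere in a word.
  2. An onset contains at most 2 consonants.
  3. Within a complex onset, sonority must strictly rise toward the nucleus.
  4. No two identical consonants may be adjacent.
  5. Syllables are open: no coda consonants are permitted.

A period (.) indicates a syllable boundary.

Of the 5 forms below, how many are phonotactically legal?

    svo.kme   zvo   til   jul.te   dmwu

svo.kme — violates constraint 3: syllable 1 onset /sv/: /s/ (fricative, 2) → /v/ (fricative, 2) does not rise → phonotactically illegal
zvo — violates constraint 3: syllable 1 onset /zv/: /z/ (fricative, 2) → /v/ (fricative, 2) does not rise → phonotactically illegal
til — violates constraint 5: syllable 1 coda /l/ has 1 consonant (> 0) → phonotactically illegal
jul.te — violates constraint 5: syllable 1 coda /l/ has 1 consonant (> 0) → phonotactically illegal
dmwu — violates constraint 2: syllable 1 onset /dmw/ has 3 consonants (> 2) → phonotactically illegal
No form is phonotactically legal → 0.

0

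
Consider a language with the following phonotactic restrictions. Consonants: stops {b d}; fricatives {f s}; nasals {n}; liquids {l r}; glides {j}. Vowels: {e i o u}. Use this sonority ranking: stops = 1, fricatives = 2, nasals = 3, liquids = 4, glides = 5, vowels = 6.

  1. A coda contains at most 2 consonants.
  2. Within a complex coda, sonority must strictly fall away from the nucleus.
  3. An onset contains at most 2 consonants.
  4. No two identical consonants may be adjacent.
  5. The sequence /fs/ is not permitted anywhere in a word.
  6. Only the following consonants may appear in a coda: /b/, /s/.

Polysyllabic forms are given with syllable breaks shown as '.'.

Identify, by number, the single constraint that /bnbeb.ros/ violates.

/bnbeb.ros/: syllable 1 onset /bnb/ has 3 consonants (> 2).
This is a violation of constraint 3: "An onset contains at most 2 consonants."
The remaining constraints (1, 2, 4, 5, 6) are satisfied.

3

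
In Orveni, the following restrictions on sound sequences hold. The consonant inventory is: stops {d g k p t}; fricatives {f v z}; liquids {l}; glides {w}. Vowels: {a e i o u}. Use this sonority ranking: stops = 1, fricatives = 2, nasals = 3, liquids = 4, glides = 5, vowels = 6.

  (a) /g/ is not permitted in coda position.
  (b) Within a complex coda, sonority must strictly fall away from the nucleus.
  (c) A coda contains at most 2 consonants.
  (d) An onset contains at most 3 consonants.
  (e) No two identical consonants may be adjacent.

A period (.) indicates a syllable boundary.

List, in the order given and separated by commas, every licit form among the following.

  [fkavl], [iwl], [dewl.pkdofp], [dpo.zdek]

[iwl], [dewl.pkdofp], [dpo.zdek]

[fkavl] — violates constraint (b): syllable 1 coda /vl/: /v/ (fricative, 2) → /l/ (liquid, 4) does not fall → illicit
[iwl] — σ1 onset /∅/, coda /wl/ (5→4 falls) ok → licit
[dewl.pkdofp] — σ1 onset /d/, coda /wl/ (5→4 falls) ok; σ2 onset /pkd/ (3C), coda /fp/ (2→1 falls) ok → licit
[dpo.zdek] — σ1 onset /dp/ (2C), coda /∅/ ok; σ2 onset /zd/ (2C), coda /k/ ok → licit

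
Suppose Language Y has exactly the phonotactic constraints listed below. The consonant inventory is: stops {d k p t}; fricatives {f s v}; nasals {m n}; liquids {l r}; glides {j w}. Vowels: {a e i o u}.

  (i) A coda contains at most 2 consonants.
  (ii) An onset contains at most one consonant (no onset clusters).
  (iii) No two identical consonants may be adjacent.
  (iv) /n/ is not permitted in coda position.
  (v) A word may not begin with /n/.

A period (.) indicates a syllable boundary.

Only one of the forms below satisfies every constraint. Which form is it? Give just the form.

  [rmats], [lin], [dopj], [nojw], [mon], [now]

[rmats] — violates constraint (ii): syllable 1 onset /rm/ has 2 consonants (> 1) → illicit
[lin] — violates constraint (iv): syllable 1 coda contains /n/ → illicit
[dopj] — σ1 onset /d/, coda /pj/ (2C) ok → licit
[nojw] — violates constraint (v): word begins with /n/ → illicit
[mon] — violates constraint (iv): syllable 1 coda contains /n/ → illicit
[now] — violates constraint (v): word begins with /n/ → illicit

[dopj]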